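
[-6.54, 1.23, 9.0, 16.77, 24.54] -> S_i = -6.54 + 7.77*i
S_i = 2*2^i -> [2, 4, 8, 16, 32]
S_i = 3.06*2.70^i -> [3.06, 8.26, 22.31, 60.23, 162.62]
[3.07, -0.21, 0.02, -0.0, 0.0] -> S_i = 3.07*(-0.07)^i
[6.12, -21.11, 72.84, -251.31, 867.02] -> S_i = 6.12*(-3.45)^i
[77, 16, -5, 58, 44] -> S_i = Random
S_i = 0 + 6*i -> [0, 6, 12, 18, 24]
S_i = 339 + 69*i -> [339, 408, 477, 546, 615]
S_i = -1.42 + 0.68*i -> [-1.42, -0.74, -0.06, 0.62, 1.3]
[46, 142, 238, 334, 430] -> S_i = 46 + 96*i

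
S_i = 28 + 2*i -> [28, 30, 32, 34, 36]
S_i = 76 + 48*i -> [76, 124, 172, 220, 268]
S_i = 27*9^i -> [27, 243, 2187, 19683, 177147]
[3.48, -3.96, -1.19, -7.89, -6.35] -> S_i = Random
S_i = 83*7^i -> [83, 581, 4067, 28469, 199283]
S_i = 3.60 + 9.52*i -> [3.6, 13.12, 22.64, 32.16, 41.68]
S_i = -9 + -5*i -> [-9, -14, -19, -24, -29]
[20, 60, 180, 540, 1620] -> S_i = 20*3^i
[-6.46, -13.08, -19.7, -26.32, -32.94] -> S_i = -6.46 + -6.62*i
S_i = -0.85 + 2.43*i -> [-0.85, 1.58, 4.01, 6.44, 8.87]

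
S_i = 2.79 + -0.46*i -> [2.79, 2.33, 1.87, 1.41, 0.95]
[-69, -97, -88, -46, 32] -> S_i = Random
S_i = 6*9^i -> [6, 54, 486, 4374, 39366]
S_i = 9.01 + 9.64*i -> [9.01, 18.65, 28.29, 37.93, 47.57]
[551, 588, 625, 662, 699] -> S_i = 551 + 37*i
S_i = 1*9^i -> [1, 9, 81, 729, 6561]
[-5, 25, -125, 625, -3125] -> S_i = -5*-5^i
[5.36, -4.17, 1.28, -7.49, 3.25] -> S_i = Random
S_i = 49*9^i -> [49, 441, 3969, 35721, 321489]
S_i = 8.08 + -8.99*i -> [8.08, -0.91, -9.9, -18.89, -27.88]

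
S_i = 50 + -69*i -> [50, -19, -88, -157, -226]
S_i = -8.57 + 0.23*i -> [-8.57, -8.34, -8.11, -7.88, -7.65]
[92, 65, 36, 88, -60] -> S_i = Random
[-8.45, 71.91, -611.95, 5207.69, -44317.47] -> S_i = -8.45*(-8.51)^i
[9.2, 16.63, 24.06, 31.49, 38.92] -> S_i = 9.20 + 7.43*i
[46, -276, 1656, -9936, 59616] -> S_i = 46*-6^i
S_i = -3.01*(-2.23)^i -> [-3.01, 6.71, -14.97, 33.38, -74.44]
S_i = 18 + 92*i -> [18, 110, 202, 294, 386]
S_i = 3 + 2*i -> [3, 5, 7, 9, 11]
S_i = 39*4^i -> [39, 156, 624, 2496, 9984]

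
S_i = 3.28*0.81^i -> [3.28, 2.66, 2.15, 1.74, 1.41]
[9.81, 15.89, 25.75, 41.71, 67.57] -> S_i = 9.81*1.62^i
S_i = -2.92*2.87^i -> [-2.92, -8.38, -24.05, -69.03, -198.11]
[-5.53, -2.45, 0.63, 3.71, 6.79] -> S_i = -5.53 + 3.08*i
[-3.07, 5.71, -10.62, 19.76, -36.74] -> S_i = -3.07*(-1.86)^i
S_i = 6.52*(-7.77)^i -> [6.52, -50.66, 393.63, -3058.52, 23764.66]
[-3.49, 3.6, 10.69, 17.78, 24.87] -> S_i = -3.49 + 7.09*i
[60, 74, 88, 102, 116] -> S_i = 60 + 14*i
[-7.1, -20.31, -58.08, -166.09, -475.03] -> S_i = -7.10*2.86^i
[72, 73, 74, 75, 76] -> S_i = 72 + 1*i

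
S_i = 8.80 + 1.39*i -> [8.8, 10.19, 11.58, 12.97, 14.36]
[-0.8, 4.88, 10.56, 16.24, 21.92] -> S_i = -0.80 + 5.68*i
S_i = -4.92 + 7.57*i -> [-4.92, 2.65, 10.22, 17.79, 25.36]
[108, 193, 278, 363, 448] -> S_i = 108 + 85*i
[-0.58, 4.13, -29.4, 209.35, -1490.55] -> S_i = -0.58*(-7.12)^i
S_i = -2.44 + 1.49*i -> [-2.44, -0.95, 0.54, 2.03, 3.52]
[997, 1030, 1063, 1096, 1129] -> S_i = 997 + 33*i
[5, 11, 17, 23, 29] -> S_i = 5 + 6*i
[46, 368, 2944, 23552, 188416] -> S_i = 46*8^i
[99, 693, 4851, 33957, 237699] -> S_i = 99*7^i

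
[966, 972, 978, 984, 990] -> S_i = 966 + 6*i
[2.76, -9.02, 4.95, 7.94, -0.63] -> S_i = Random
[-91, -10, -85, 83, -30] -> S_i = Random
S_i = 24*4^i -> [24, 96, 384, 1536, 6144]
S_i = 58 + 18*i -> [58, 76, 94, 112, 130]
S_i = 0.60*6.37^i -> [0.6, 3.82, 24.35, 155.08, 987.89]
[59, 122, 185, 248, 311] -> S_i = 59 + 63*i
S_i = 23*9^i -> [23, 207, 1863, 16767, 150903]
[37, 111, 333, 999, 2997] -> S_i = 37*3^i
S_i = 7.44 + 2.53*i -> [7.44, 9.97, 12.5, 15.03, 17.56]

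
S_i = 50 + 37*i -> [50, 87, 124, 161, 198]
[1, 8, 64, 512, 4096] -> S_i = 1*8^i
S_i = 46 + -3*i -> [46, 43, 40, 37, 34]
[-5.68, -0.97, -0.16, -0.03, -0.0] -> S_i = -5.68*0.17^i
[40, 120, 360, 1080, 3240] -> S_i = 40*3^i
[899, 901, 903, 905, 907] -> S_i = 899 + 2*i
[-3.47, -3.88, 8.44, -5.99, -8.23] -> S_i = Random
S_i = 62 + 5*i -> [62, 67, 72, 77, 82]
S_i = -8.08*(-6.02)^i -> [-8.08, 48.64, -292.82, 1762.79, -10612.0]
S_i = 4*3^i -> [4, 12, 36, 108, 324]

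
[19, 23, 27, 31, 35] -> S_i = 19 + 4*i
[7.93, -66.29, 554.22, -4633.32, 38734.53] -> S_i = 7.93*(-8.36)^i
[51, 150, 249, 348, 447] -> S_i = 51 + 99*i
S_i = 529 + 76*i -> [529, 605, 681, 757, 833]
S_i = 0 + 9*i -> [0, 9, 18, 27, 36]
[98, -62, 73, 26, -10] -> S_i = Random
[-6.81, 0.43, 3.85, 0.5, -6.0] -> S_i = Random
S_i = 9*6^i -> [9, 54, 324, 1944, 11664]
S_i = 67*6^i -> [67, 402, 2412, 14472, 86832]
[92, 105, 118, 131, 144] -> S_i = 92 + 13*i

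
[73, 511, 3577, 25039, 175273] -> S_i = 73*7^i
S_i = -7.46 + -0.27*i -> [-7.46, -7.73, -8.0, -8.27, -8.54]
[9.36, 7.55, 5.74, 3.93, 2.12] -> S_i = 9.36 + -1.81*i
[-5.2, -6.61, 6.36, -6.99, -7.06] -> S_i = Random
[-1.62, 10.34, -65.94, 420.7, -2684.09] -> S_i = -1.62*(-6.38)^i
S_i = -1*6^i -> [-1, -6, -36, -216, -1296]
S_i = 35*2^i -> [35, 70, 140, 280, 560]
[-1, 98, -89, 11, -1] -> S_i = Random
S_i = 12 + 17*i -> [12, 29, 46, 63, 80]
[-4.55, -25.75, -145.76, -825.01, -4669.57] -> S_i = -4.55*5.66^i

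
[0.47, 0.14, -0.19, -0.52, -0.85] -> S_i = 0.47 + -0.33*i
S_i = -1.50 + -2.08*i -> [-1.5, -3.58, -5.66, -7.74, -9.82]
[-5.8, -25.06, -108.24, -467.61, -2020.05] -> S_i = -5.80*4.32^i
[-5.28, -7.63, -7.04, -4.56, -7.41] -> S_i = Random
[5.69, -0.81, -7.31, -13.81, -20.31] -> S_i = 5.69 + -6.50*i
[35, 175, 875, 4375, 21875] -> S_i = 35*5^i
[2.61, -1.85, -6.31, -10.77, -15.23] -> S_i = 2.61 + -4.46*i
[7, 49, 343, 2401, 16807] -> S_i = 7*7^i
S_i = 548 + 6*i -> [548, 554, 560, 566, 572]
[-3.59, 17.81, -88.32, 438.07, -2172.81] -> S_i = -3.59*(-4.96)^i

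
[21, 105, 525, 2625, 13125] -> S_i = 21*5^i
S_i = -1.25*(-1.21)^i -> [-1.25, 1.51, -1.83, 2.21, -2.68]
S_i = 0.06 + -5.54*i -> [0.06, -5.48, -11.02, -16.56, -22.1]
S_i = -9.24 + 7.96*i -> [-9.24, -1.28, 6.68, 14.64, 22.6]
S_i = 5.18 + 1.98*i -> [5.18, 7.16, 9.14, 11.12, 13.1]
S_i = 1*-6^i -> [1, -6, 36, -216, 1296]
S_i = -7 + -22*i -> [-7, -29, -51, -73, -95]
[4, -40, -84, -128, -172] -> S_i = 4 + -44*i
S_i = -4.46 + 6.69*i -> [-4.46, 2.23, 8.92, 15.61, 22.3]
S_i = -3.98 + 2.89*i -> [-3.98, -1.09, 1.8, 4.69, 7.58]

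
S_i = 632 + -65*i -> [632, 567, 502, 437, 372]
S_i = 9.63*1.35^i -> [9.63, 13.0, 17.55, 23.69, 31.99]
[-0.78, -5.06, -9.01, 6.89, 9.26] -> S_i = Random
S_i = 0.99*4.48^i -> [0.99, 4.44, 19.87, 89.02, 398.79]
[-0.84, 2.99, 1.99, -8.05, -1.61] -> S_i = Random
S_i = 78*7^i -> [78, 546, 3822, 26754, 187278]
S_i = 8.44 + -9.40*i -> [8.44, -0.96, -10.36, -19.76, -29.16]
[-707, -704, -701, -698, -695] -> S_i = -707 + 3*i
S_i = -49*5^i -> [-49, -245, -1225, -6125, -30625]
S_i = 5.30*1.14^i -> [5.3, 6.04, 6.89, 7.85, 8.95]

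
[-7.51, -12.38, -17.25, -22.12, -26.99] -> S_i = -7.51 + -4.87*i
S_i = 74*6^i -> [74, 444, 2664, 15984, 95904]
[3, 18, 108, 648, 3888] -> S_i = 3*6^i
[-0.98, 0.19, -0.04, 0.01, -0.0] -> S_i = -0.98*(-0.19)^i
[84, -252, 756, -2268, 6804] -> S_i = 84*-3^i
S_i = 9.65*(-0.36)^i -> [9.65, -3.47, 1.25, -0.45, 0.16]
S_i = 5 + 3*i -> [5, 8, 11, 14, 17]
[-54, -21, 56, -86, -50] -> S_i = Random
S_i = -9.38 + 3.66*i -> [-9.38, -5.72, -2.06, 1.6, 5.26]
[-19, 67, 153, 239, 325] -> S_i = -19 + 86*i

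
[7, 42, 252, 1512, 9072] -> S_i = 7*6^i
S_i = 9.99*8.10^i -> [9.99, 80.92, 655.44, 5309.1, 43003.67]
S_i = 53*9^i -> [53, 477, 4293, 38637, 347733]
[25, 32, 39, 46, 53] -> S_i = 25 + 7*i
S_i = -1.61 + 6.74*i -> [-1.61, 5.13, 11.87, 18.61, 25.35]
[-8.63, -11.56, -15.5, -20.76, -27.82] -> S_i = -8.63*1.34^i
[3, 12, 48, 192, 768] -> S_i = 3*4^i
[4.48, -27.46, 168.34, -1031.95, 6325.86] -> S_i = 4.48*(-6.13)^i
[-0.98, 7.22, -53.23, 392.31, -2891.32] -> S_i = -0.98*(-7.37)^i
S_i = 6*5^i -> [6, 30, 150, 750, 3750]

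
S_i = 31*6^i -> [31, 186, 1116, 6696, 40176]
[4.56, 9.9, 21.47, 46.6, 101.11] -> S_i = 4.56*2.17^i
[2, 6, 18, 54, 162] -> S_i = 2*3^i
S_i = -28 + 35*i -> [-28, 7, 42, 77, 112]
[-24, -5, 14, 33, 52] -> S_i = -24 + 19*i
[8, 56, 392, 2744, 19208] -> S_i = 8*7^i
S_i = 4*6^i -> [4, 24, 144, 864, 5184]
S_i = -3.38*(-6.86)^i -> [-3.38, 23.19, -159.06, 1091.16, -7485.37]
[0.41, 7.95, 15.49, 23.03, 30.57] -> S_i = 0.41 + 7.54*i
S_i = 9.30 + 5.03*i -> [9.3, 14.33, 19.36, 24.39, 29.42]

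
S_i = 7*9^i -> [7, 63, 567, 5103, 45927]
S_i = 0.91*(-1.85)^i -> [0.91, -1.68, 3.11, -5.76, 10.66]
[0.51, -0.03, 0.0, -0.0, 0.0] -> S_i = 0.51*(-0.05)^i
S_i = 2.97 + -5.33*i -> [2.97, -2.36, -7.69, -13.02, -18.35]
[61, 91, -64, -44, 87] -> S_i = Random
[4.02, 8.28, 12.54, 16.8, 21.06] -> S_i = 4.02 + 4.26*i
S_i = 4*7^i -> [4, 28, 196, 1372, 9604]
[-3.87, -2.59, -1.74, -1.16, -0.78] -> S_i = -3.87*0.67^i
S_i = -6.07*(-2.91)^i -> [-6.07, 17.66, -51.4, 149.58, -435.27]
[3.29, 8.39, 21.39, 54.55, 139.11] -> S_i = 3.29*2.55^i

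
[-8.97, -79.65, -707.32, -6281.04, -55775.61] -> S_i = -8.97*8.88^i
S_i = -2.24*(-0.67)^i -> [-2.24, 1.5, -1.01, 0.67, -0.45]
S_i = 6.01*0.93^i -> [6.01, 5.59, 5.2, 4.83, 4.5]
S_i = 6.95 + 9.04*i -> [6.95, 15.99, 25.03, 34.07, 43.11]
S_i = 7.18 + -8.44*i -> [7.18, -1.26, -9.7, -18.14, -26.58]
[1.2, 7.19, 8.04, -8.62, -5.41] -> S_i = Random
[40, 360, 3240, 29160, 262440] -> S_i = 40*9^i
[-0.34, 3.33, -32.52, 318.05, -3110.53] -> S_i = -0.34*(-9.78)^i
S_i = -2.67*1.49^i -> [-2.67, -3.98, -5.93, -8.83, -13.16]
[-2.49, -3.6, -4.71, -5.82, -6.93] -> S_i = -2.49 + -1.11*i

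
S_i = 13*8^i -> [13, 104, 832, 6656, 53248]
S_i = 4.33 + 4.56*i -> [4.33, 8.89, 13.45, 18.01, 22.57]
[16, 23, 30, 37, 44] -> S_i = 16 + 7*i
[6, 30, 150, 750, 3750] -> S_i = 6*5^i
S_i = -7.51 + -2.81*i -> [-7.51, -10.32, -13.13, -15.94, -18.75]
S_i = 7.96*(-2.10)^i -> [7.96, -16.72, 35.1, -73.72, 154.81]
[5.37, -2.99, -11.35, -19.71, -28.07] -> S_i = 5.37 + -8.36*i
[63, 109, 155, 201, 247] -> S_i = 63 + 46*i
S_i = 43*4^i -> [43, 172, 688, 2752, 11008]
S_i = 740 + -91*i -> [740, 649, 558, 467, 376]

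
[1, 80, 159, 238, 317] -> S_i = 1 + 79*i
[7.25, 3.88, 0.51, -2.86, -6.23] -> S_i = 7.25 + -3.37*i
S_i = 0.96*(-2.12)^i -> [0.96, -2.04, 4.31, -9.15, 19.39]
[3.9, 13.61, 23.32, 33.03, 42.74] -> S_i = 3.90 + 9.71*i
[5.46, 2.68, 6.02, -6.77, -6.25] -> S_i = Random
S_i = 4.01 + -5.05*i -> [4.01, -1.04, -6.09, -11.14, -16.19]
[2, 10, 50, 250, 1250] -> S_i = 2*5^i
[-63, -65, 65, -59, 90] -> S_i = Random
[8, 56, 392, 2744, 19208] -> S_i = 8*7^i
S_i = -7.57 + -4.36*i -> [-7.57, -11.93, -16.29, -20.65, -25.01]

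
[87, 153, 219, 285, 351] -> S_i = 87 + 66*i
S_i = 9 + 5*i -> [9, 14, 19, 24, 29]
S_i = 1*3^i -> [1, 3, 9, 27, 81]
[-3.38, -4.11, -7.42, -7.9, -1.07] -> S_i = Random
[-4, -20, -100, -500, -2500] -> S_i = -4*5^i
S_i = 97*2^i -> [97, 194, 388, 776, 1552]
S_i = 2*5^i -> [2, 10, 50, 250, 1250]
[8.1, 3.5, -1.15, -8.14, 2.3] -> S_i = Random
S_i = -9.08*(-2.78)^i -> [-9.08, 25.24, -70.17, 195.08, -542.33]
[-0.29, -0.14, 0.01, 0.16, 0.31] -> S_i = -0.29 + 0.15*i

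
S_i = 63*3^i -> [63, 189, 567, 1701, 5103]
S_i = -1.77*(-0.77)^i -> [-1.77, 1.36, -1.05, 0.81, -0.62]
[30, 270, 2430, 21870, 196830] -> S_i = 30*9^i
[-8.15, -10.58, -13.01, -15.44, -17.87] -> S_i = -8.15 + -2.43*i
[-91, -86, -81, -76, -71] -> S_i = -91 + 5*i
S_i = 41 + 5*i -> [41, 46, 51, 56, 61]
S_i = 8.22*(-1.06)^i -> [8.22, -8.71, 9.24, -9.79, 10.38]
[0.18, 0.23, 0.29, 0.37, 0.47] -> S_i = 0.18*1.27^i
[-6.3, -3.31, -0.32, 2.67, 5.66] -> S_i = -6.30 + 2.99*i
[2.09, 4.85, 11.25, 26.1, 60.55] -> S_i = 2.09*2.32^i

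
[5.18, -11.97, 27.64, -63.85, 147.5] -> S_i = 5.18*(-2.31)^i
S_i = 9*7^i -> [9, 63, 441, 3087, 21609]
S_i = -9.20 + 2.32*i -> [-9.2, -6.88, -4.56, -2.24, 0.08]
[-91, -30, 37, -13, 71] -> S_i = Random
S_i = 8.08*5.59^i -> [8.08, 45.17, 252.48, 1411.39, 7889.67]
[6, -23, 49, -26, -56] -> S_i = Random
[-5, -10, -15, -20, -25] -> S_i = -5 + -5*i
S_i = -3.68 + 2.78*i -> [-3.68, -0.9, 1.88, 4.66, 7.44]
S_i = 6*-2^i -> [6, -12, 24, -48, 96]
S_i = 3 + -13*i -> [3, -10, -23, -36, -49]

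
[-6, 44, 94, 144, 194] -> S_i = -6 + 50*i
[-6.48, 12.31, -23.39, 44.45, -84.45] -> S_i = -6.48*(-1.90)^i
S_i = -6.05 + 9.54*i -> [-6.05, 3.49, 13.03, 22.57, 32.11]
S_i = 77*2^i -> [77, 154, 308, 616, 1232]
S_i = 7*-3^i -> [7, -21, 63, -189, 567]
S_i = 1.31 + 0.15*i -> [1.31, 1.46, 1.61, 1.76, 1.91]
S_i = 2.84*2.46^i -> [2.84, 6.99, 17.19, 42.28, 104.01]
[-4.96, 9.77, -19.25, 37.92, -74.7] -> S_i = -4.96*(-1.97)^i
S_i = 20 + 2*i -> [20, 22, 24, 26, 28]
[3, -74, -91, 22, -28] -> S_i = Random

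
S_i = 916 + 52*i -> [916, 968, 1020, 1072, 1124]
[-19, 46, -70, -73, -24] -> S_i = Random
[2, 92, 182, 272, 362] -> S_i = 2 + 90*i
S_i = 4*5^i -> [4, 20, 100, 500, 2500]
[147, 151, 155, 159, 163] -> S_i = 147 + 4*i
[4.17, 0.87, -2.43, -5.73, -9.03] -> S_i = 4.17 + -3.30*i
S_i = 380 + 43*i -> [380, 423, 466, 509, 552]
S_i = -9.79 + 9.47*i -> [-9.79, -0.32, 9.15, 18.62, 28.09]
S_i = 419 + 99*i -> [419, 518, 617, 716, 815]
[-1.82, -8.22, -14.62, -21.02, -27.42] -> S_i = -1.82 + -6.40*i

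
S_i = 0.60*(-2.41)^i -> [0.6, -1.45, 3.48, -8.4, 20.24]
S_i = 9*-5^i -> [9, -45, 225, -1125, 5625]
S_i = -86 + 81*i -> [-86, -5, 76, 157, 238]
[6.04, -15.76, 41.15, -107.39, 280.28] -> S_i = 6.04*(-2.61)^i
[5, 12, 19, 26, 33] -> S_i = 5 + 7*i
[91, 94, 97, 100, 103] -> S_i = 91 + 3*i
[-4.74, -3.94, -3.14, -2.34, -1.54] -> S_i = -4.74 + 0.80*i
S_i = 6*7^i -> [6, 42, 294, 2058, 14406]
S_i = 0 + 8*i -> [0, 8, 16, 24, 32]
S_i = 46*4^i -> [46, 184, 736, 2944, 11776]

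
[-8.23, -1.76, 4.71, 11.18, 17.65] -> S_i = -8.23 + 6.47*i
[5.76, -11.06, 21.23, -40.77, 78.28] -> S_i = 5.76*(-1.92)^i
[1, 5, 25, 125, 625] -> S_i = 1*5^i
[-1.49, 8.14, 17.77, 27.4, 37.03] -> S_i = -1.49 + 9.63*i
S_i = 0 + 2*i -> [0, 2, 4, 6, 8]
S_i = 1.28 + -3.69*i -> [1.28, -2.41, -6.1, -9.79, -13.48]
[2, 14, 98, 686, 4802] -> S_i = 2*7^i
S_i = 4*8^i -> [4, 32, 256, 2048, 16384]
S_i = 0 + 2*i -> [0, 2, 4, 6, 8]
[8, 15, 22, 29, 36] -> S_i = 8 + 7*i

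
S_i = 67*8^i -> [67, 536, 4288, 34304, 274432]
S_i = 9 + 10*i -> [9, 19, 29, 39, 49]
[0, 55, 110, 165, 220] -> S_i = 0 + 55*i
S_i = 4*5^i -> [4, 20, 100, 500, 2500]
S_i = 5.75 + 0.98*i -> [5.75, 6.73, 7.71, 8.69, 9.67]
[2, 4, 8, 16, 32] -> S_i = 2*2^i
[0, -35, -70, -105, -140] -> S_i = 0 + -35*i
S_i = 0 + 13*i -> [0, 13, 26, 39, 52]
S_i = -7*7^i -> [-7, -49, -343, -2401, -16807]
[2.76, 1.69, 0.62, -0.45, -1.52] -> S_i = 2.76 + -1.07*i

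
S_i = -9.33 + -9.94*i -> [-9.33, -19.27, -29.21, -39.15, -49.09]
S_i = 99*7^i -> [99, 693, 4851, 33957, 237699]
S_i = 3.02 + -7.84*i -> [3.02, -4.82, -12.66, -20.5, -28.34]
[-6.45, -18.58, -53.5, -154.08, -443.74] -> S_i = -6.45*2.88^i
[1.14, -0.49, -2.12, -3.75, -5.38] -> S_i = 1.14 + -1.63*i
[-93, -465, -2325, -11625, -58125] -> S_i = -93*5^i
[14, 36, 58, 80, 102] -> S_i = 14 + 22*i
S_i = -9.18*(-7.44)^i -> [-9.18, 68.3, -508.15, 3780.61, -28127.71]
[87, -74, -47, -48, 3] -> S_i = Random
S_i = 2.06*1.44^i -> [2.06, 2.97, 4.27, 6.15, 8.86]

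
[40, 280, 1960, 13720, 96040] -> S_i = 40*7^i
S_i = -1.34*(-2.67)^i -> [-1.34, 3.58, -9.55, 25.51, -68.1]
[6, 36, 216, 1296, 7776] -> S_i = 6*6^i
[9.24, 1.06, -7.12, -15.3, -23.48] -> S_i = 9.24 + -8.18*i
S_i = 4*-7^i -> [4, -28, 196, -1372, 9604]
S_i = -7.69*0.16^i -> [-7.69, -1.23, -0.2, -0.03, -0.01]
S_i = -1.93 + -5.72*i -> [-1.93, -7.65, -13.37, -19.09, -24.81]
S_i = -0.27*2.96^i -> [-0.27, -0.8, -2.37, -7.0, -20.73]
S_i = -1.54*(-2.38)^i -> [-1.54, 3.67, -8.72, 20.76, -49.41]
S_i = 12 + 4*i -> [12, 16, 20, 24, 28]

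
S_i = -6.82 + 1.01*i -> [-6.82, -5.81, -4.8, -3.79, -2.78]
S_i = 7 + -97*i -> [7, -90, -187, -284, -381]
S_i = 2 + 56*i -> [2, 58, 114, 170, 226]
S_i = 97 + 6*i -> [97, 103, 109, 115, 121]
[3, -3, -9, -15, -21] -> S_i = 3 + -6*i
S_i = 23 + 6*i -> [23, 29, 35, 41, 47]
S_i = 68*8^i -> [68, 544, 4352, 34816, 278528]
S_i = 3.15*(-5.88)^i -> [3.15, -18.52, 108.91, -640.39, 3765.48]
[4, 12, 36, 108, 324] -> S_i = 4*3^i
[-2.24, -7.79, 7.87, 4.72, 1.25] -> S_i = Random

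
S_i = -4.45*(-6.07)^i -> [-4.45, 27.01, -163.96, 995.24, -6041.08]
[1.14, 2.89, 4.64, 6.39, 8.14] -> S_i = 1.14 + 1.75*i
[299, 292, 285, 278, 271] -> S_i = 299 + -7*i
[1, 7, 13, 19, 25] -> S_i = 1 + 6*i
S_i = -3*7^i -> [-3, -21, -147, -1029, -7203]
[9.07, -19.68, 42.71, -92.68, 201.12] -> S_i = 9.07*(-2.17)^i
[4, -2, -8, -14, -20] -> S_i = 4 + -6*i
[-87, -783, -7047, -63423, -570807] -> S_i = -87*9^i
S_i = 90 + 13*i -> [90, 103, 116, 129, 142]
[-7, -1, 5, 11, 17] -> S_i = -7 + 6*i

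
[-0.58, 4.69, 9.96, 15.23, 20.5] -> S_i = -0.58 + 5.27*i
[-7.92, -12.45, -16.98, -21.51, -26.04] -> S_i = -7.92 + -4.53*i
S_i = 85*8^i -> [85, 680, 5440, 43520, 348160]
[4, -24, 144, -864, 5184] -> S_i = 4*-6^i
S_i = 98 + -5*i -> [98, 93, 88, 83, 78]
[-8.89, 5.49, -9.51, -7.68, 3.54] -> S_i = Random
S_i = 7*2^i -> [7, 14, 28, 56, 112]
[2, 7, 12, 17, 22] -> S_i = 2 + 5*i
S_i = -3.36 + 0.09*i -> [-3.36, -3.27, -3.18, -3.09, -3.0]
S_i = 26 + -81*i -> [26, -55, -136, -217, -298]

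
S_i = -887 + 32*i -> [-887, -855, -823, -791, -759]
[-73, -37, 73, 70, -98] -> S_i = Random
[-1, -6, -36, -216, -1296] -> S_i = -1*6^i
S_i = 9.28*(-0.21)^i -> [9.28, -1.95, 0.41, -0.09, 0.02]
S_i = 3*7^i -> [3, 21, 147, 1029, 7203]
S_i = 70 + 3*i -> [70, 73, 76, 79, 82]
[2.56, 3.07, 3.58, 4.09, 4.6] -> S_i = 2.56 + 0.51*i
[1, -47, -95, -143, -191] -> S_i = 1 + -48*i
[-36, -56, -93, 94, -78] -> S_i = Random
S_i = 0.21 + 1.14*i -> [0.21, 1.35, 2.49, 3.63, 4.77]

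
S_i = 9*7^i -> [9, 63, 441, 3087, 21609]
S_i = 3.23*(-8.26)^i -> [3.23, -26.68, 220.38, -1820.3, 15035.67]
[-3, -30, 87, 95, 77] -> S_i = Random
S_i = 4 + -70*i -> [4, -66, -136, -206, -276]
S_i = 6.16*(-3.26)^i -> [6.16, -20.08, 65.47, -213.42, 695.75]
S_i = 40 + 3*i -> [40, 43, 46, 49, 52]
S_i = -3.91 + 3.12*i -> [-3.91, -0.79, 2.33, 5.45, 8.57]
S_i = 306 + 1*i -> [306, 307, 308, 309, 310]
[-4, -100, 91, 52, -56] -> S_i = Random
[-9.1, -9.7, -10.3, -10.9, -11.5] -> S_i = -9.10 + -0.60*i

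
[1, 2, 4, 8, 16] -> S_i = 1*2^i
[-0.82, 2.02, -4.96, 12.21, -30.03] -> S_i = -0.82*(-2.46)^i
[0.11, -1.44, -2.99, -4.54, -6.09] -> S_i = 0.11 + -1.55*i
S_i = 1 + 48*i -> [1, 49, 97, 145, 193]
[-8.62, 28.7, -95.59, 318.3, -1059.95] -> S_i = -8.62*(-3.33)^i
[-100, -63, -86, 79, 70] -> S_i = Random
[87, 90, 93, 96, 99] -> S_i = 87 + 3*i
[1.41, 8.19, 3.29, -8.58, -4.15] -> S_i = Random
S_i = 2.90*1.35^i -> [2.9, 3.92, 5.29, 7.14, 9.63]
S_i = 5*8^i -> [5, 40, 320, 2560, 20480]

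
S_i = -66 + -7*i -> [-66, -73, -80, -87, -94]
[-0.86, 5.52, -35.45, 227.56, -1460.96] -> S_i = -0.86*(-6.42)^i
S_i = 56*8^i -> [56, 448, 3584, 28672, 229376]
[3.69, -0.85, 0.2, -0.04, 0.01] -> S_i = 3.69*(-0.23)^i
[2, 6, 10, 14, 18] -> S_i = 2 + 4*i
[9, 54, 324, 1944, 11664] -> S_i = 9*6^i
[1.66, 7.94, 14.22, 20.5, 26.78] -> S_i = 1.66 + 6.28*i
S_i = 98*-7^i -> [98, -686, 4802, -33614, 235298]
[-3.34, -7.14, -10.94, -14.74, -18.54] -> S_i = -3.34 + -3.80*i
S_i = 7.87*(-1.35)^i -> [7.87, -10.62, 14.34, -19.36, 26.14]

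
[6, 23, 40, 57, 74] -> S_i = 6 + 17*i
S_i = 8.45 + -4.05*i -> [8.45, 4.4, 0.35, -3.7, -7.75]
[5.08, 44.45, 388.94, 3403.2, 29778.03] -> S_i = 5.08*8.75^i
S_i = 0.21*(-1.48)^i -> [0.21, -0.31, 0.46, -0.68, 1.01]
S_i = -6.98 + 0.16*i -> [-6.98, -6.82, -6.66, -6.5, -6.34]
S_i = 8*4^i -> [8, 32, 128, 512, 2048]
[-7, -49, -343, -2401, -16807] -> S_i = -7*7^i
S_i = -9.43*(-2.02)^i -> [-9.43, 19.05, -38.48, 77.73, -157.01]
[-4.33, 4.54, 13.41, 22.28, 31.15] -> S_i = -4.33 + 8.87*i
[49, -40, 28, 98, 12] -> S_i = Random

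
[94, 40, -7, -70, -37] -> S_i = Random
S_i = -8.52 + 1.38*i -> [-8.52, -7.14, -5.76, -4.38, -3.0]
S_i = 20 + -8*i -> [20, 12, 4, -4, -12]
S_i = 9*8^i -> [9, 72, 576, 4608, 36864]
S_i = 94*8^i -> [94, 752, 6016, 48128, 385024]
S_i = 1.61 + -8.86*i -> [1.61, -7.25, -16.11, -24.97, -33.83]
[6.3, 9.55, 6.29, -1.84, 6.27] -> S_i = Random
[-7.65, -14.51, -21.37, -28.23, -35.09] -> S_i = -7.65 + -6.86*i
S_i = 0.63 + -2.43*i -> [0.63, -1.8, -4.23, -6.66, -9.09]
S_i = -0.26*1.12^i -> [-0.26, -0.29, -0.33, -0.37, -0.41]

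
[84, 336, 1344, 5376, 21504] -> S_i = 84*4^i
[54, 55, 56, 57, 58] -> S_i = 54 + 1*i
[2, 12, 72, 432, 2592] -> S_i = 2*6^i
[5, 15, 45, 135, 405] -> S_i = 5*3^i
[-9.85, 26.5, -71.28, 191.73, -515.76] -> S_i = -9.85*(-2.69)^i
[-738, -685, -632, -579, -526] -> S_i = -738 + 53*i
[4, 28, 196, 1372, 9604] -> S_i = 4*7^i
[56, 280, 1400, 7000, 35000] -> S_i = 56*5^i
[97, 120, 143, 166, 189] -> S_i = 97 + 23*i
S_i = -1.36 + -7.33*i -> [-1.36, -8.69, -16.02, -23.35, -30.68]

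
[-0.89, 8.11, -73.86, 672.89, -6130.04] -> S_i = -0.89*(-9.11)^i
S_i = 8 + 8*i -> [8, 16, 24, 32, 40]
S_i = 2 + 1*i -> [2, 3, 4, 5, 6]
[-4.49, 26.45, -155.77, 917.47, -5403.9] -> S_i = -4.49*(-5.89)^i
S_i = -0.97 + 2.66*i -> [-0.97, 1.69, 4.35, 7.01, 9.67]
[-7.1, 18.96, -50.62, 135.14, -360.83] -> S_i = -7.10*(-2.67)^i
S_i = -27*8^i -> [-27, -216, -1728, -13824, -110592]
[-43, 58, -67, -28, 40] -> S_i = Random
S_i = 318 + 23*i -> [318, 341, 364, 387, 410]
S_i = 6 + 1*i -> [6, 7, 8, 9, 10]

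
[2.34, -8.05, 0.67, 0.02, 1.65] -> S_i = Random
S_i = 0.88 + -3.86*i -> [0.88, -2.98, -6.84, -10.7, -14.56]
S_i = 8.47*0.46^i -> [8.47, 3.9, 1.79, 0.82, 0.38]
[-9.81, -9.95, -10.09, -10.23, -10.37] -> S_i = -9.81 + -0.14*i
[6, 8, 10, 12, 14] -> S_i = 6 + 2*i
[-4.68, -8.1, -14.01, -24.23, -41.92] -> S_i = -4.68*1.73^i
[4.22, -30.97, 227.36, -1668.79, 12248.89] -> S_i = 4.22*(-7.34)^i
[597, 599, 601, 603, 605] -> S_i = 597 + 2*i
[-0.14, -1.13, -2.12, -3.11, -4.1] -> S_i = -0.14 + -0.99*i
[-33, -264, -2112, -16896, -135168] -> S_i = -33*8^i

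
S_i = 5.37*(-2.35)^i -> [5.37, -12.62, 29.66, -69.69, 163.77]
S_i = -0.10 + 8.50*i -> [-0.1, 8.4, 16.9, 25.4, 33.9]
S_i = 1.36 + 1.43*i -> [1.36, 2.79, 4.22, 5.65, 7.08]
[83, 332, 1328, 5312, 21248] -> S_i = 83*4^i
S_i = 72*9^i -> [72, 648, 5832, 52488, 472392]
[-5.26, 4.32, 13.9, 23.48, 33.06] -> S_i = -5.26 + 9.58*i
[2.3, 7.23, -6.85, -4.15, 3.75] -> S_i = Random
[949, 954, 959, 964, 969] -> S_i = 949 + 5*i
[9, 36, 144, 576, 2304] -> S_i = 9*4^i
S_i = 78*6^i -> [78, 468, 2808, 16848, 101088]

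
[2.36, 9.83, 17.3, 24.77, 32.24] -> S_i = 2.36 + 7.47*i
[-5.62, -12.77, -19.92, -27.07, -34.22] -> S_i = -5.62 + -7.15*i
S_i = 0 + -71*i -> [0, -71, -142, -213, -284]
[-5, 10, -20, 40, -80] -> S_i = -5*-2^i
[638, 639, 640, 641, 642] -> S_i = 638 + 1*i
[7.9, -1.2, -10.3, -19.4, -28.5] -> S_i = 7.90 + -9.10*i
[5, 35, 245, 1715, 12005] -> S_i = 5*7^i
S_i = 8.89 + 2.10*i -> [8.89, 10.99, 13.09, 15.19, 17.29]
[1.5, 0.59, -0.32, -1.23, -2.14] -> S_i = 1.50 + -0.91*i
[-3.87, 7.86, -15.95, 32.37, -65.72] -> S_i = -3.87*(-2.03)^i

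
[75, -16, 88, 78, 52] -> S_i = Random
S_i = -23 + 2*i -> [-23, -21, -19, -17, -15]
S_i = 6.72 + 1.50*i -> [6.72, 8.22, 9.72, 11.22, 12.72]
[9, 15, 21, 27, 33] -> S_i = 9 + 6*i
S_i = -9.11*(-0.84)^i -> [-9.11, 7.65, -6.43, 5.4, -4.54]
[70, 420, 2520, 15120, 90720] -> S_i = 70*6^i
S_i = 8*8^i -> [8, 64, 512, 4096, 32768]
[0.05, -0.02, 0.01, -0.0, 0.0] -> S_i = 0.05*(-0.39)^i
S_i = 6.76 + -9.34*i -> [6.76, -2.58, -11.92, -21.26, -30.6]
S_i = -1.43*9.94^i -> [-1.43, -14.21, -141.29, -1404.41, -13959.88]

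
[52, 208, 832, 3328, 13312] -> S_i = 52*4^i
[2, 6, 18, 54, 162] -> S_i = 2*3^i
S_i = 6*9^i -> [6, 54, 486, 4374, 39366]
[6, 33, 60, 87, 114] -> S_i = 6 + 27*i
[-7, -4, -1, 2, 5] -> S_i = -7 + 3*i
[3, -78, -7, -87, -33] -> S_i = Random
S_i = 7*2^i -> [7, 14, 28, 56, 112]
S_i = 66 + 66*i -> [66, 132, 198, 264, 330]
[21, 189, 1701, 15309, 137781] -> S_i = 21*9^i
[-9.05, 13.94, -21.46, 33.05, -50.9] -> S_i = -9.05*(-1.54)^i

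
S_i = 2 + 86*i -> [2, 88, 174, 260, 346]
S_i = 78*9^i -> [78, 702, 6318, 56862, 511758]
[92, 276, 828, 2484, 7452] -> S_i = 92*3^i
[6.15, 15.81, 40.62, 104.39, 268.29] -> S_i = 6.15*2.57^i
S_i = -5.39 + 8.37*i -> [-5.39, 2.98, 11.35, 19.72, 28.09]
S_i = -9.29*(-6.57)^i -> [-9.29, 61.04, -401.0, 2634.58, -17309.21]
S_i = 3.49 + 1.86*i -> [3.49, 5.35, 7.21, 9.07, 10.93]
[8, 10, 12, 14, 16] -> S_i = 8 + 2*i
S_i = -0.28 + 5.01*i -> [-0.28, 4.73, 9.74, 14.75, 19.76]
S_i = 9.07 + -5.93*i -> [9.07, 3.14, -2.79, -8.72, -14.65]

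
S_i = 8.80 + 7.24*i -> [8.8, 16.04, 23.28, 30.52, 37.76]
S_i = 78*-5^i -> [78, -390, 1950, -9750, 48750]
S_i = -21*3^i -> [-21, -63, -189, -567, -1701]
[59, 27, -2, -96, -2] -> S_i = Random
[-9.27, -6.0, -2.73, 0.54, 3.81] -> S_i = -9.27 + 3.27*i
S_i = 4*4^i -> [4, 16, 64, 256, 1024]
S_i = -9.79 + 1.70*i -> [-9.79, -8.09, -6.39, -4.69, -2.99]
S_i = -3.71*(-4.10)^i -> [-3.71, 15.21, -62.37, 255.7, -1048.36]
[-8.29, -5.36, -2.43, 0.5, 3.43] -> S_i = -8.29 + 2.93*i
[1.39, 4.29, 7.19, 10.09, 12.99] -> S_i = 1.39 + 2.90*i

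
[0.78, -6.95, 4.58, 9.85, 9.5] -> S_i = Random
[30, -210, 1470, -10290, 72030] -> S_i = 30*-7^i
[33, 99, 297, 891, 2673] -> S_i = 33*3^i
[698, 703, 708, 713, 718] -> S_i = 698 + 5*i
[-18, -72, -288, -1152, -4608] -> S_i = -18*4^i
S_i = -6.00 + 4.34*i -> [-6.0, -1.66, 2.68, 7.02, 11.36]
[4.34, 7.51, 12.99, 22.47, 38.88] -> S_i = 4.34*1.73^i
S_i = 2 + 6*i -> [2, 8, 14, 20, 26]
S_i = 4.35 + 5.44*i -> [4.35, 9.79, 15.23, 20.67, 26.11]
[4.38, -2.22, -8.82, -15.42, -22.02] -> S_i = 4.38 + -6.60*i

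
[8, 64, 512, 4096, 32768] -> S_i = 8*8^i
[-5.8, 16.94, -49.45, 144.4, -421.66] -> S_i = -5.80*(-2.92)^i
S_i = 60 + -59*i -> [60, 1, -58, -117, -176]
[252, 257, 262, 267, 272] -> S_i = 252 + 5*i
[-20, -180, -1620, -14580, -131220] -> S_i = -20*9^i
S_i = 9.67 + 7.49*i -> [9.67, 17.16, 24.65, 32.14, 39.63]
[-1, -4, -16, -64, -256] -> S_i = -1*4^i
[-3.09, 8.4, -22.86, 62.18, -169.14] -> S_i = -3.09*(-2.72)^i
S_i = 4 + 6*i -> [4, 10, 16, 22, 28]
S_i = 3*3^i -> [3, 9, 27, 81, 243]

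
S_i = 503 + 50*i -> [503, 553, 603, 653, 703]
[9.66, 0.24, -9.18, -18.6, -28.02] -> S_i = 9.66 + -9.42*i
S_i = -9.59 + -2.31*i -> [-9.59, -11.9, -14.21, -16.52, -18.83]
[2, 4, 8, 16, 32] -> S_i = 2*2^i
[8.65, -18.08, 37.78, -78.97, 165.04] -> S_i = 8.65*(-2.09)^i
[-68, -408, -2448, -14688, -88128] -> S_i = -68*6^i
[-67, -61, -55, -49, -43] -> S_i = -67 + 6*i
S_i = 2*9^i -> [2, 18, 162, 1458, 13122]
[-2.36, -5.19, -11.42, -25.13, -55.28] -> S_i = -2.36*2.20^i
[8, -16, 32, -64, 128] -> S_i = 8*-2^i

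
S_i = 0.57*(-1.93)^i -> [0.57, -1.1, 2.12, -4.1, 7.91]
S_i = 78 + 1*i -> [78, 79, 80, 81, 82]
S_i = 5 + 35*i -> [5, 40, 75, 110, 145]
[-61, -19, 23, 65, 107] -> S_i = -61 + 42*i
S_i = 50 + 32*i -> [50, 82, 114, 146, 178]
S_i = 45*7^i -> [45, 315, 2205, 15435, 108045]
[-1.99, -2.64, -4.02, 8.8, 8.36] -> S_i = Random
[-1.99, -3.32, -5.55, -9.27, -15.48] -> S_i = -1.99*1.67^i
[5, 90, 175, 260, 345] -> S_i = 5 + 85*i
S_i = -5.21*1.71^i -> [-5.21, -8.91, -15.23, -26.05, -44.55]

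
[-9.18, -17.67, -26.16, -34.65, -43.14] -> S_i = -9.18 + -8.49*i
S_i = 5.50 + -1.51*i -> [5.5, 3.99, 2.48, 0.97, -0.54]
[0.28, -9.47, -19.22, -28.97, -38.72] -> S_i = 0.28 + -9.75*i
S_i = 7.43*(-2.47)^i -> [7.43, -18.35, 45.33, -111.96, 276.55]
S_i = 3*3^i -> [3, 9, 27, 81, 243]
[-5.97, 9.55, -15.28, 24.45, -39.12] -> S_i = -5.97*(-1.60)^i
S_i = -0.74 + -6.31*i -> [-0.74, -7.05, -13.36, -19.67, -25.98]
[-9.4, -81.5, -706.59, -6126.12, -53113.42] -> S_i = -9.40*8.67^i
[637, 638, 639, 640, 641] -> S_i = 637 + 1*i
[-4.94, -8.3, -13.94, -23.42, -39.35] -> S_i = -4.94*1.68^i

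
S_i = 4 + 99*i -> [4, 103, 202, 301, 400]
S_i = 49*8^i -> [49, 392, 3136, 25088, 200704]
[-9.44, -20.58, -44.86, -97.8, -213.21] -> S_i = -9.44*2.18^i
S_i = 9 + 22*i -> [9, 31, 53, 75, 97]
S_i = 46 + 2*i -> [46, 48, 50, 52, 54]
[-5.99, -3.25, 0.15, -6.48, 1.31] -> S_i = Random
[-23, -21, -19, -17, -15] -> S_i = -23 + 2*i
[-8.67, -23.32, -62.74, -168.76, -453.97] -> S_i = -8.67*2.69^i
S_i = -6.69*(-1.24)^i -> [-6.69, 8.3, -10.29, 12.76, -15.82]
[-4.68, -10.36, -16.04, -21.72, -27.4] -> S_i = -4.68 + -5.68*i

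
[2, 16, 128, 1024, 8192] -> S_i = 2*8^i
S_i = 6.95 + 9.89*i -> [6.95, 16.84, 26.73, 36.62, 46.51]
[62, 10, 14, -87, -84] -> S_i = Random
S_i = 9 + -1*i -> [9, 8, 7, 6, 5]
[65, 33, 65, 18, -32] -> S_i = Random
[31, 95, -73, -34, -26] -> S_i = Random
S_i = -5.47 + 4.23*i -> [-5.47, -1.24, 2.99, 7.22, 11.45]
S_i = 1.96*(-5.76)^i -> [1.96, -11.29, 65.03, -374.56, 2157.48]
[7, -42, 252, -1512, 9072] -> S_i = 7*-6^i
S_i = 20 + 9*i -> [20, 29, 38, 47, 56]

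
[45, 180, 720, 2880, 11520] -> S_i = 45*4^i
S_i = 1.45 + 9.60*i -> [1.45, 11.05, 20.65, 30.25, 39.85]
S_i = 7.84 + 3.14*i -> [7.84, 10.98, 14.12, 17.26, 20.4]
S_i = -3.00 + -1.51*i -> [-3.0, -4.51, -6.02, -7.53, -9.04]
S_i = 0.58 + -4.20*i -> [0.58, -3.62, -7.82, -12.02, -16.22]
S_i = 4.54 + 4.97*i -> [4.54, 9.51, 14.48, 19.45, 24.42]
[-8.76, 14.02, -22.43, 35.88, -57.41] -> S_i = -8.76*(-1.60)^i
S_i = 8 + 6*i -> [8, 14, 20, 26, 32]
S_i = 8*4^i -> [8, 32, 128, 512, 2048]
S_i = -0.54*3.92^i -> [-0.54, -2.12, -8.3, -32.53, -127.51]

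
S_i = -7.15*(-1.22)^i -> [-7.15, 8.72, -10.64, 12.98, -15.84]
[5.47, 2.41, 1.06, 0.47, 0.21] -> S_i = 5.47*0.44^i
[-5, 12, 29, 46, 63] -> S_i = -5 + 17*i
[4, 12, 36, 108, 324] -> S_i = 4*3^i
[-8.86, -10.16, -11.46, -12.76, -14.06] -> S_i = -8.86 + -1.30*i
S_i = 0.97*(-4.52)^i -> [0.97, -4.38, 19.82, -89.58, 404.88]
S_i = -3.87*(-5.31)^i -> [-3.87, 20.55, -109.12, 579.42, -3076.73]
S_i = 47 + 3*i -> [47, 50, 53, 56, 59]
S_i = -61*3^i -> [-61, -183, -549, -1647, -4941]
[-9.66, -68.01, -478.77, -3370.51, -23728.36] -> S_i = -9.66*7.04^i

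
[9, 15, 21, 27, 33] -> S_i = 9 + 6*i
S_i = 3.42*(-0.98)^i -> [3.42, -3.35, 3.28, -3.22, 3.15]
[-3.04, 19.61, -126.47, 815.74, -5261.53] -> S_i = -3.04*(-6.45)^i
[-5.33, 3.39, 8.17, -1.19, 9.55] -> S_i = Random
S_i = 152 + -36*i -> [152, 116, 80, 44, 8]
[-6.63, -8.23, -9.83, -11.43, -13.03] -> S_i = -6.63 + -1.60*i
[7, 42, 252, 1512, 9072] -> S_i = 7*6^i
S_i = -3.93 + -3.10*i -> [-3.93, -7.03, -10.13, -13.23, -16.33]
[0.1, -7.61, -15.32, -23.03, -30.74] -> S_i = 0.10 + -7.71*i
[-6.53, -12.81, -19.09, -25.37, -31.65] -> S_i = -6.53 + -6.28*i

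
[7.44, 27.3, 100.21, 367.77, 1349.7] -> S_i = 7.44*3.67^i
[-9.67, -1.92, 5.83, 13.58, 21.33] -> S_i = -9.67 + 7.75*i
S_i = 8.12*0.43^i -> [8.12, 3.49, 1.5, 0.65, 0.28]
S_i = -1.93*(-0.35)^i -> [-1.93, 0.68, -0.24, 0.08, -0.03]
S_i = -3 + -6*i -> [-3, -9, -15, -21, -27]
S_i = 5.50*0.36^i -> [5.5, 1.98, 0.71, 0.26, 0.09]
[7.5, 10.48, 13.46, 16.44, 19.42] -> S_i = 7.50 + 2.98*i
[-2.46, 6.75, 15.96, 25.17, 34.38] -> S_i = -2.46 + 9.21*i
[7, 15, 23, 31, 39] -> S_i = 7 + 8*i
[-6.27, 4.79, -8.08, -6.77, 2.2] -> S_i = Random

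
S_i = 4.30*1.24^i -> [4.3, 5.33, 6.61, 8.2, 10.17]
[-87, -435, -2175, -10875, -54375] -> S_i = -87*5^i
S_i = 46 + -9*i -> [46, 37, 28, 19, 10]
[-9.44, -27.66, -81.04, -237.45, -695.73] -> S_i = -9.44*2.93^i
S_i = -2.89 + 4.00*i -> [-2.89, 1.11, 5.11, 9.11, 13.11]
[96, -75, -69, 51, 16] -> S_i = Random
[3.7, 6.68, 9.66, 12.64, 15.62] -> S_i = 3.70 + 2.98*i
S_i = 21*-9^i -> [21, -189, 1701, -15309, 137781]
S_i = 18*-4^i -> [18, -72, 288, -1152, 4608]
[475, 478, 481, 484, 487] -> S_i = 475 + 3*i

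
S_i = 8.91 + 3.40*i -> [8.91, 12.31, 15.71, 19.11, 22.51]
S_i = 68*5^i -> [68, 340, 1700, 8500, 42500]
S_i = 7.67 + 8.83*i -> [7.67, 16.5, 25.33, 34.16, 42.99]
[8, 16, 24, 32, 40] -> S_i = 8 + 8*i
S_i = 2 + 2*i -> [2, 4, 6, 8, 10]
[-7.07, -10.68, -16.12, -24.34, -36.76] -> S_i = -7.07*1.51^i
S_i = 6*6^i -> [6, 36, 216, 1296, 7776]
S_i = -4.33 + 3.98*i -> [-4.33, -0.35, 3.63, 7.61, 11.59]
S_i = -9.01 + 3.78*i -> [-9.01, -5.23, -1.45, 2.33, 6.11]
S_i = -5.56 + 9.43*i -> [-5.56, 3.87, 13.3, 22.73, 32.16]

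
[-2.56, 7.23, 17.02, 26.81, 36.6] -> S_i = -2.56 + 9.79*i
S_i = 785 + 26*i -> [785, 811, 837, 863, 889]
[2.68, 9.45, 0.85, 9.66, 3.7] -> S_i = Random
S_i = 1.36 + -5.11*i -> [1.36, -3.75, -8.86, -13.97, -19.08]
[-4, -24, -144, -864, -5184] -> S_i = -4*6^i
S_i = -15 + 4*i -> [-15, -11, -7, -3, 1]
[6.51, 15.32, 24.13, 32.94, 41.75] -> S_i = 6.51 + 8.81*i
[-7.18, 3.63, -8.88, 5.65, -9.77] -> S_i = Random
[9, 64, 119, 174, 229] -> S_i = 9 + 55*i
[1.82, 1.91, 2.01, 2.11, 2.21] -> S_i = 1.82*1.05^i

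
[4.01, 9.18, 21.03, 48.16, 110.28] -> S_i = 4.01*2.29^i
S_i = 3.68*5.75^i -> [3.68, 21.16, 121.67, 699.6, 4022.71]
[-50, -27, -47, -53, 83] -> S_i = Random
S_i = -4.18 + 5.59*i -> [-4.18, 1.41, 7.0, 12.59, 18.18]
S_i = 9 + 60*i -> [9, 69, 129, 189, 249]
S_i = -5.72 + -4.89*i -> [-5.72, -10.61, -15.5, -20.39, -25.28]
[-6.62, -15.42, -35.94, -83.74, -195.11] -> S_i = -6.62*2.33^i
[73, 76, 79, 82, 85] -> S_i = 73 + 3*i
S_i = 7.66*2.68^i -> [7.66, 20.53, 55.02, 147.45, 395.16]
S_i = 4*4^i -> [4, 16, 64, 256, 1024]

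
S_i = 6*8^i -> [6, 48, 384, 3072, 24576]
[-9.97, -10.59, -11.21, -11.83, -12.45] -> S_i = -9.97 + -0.62*i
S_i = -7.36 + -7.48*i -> [-7.36, -14.84, -22.32, -29.8, -37.28]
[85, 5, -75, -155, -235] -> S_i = 85 + -80*i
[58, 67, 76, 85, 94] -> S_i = 58 + 9*i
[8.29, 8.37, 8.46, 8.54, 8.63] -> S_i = 8.29*1.01^i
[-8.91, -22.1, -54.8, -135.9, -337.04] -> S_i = -8.91*2.48^i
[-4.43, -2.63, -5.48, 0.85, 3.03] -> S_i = Random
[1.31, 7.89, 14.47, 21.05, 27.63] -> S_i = 1.31 + 6.58*i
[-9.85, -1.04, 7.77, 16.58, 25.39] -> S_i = -9.85 + 8.81*i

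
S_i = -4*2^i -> [-4, -8, -16, -32, -64]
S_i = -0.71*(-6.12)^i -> [-0.71, 4.35, -26.59, 162.75, -996.01]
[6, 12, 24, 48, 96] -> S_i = 6*2^i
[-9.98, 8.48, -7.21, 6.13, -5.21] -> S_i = -9.98*(-0.85)^i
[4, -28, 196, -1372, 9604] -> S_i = 4*-7^i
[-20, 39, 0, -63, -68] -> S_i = Random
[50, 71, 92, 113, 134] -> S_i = 50 + 21*i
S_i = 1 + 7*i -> [1, 8, 15, 22, 29]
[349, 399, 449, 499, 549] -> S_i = 349 + 50*i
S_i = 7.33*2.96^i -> [7.33, 21.7, 64.22, 190.1, 562.69]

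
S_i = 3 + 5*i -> [3, 8, 13, 18, 23]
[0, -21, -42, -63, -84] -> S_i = 0 + -21*i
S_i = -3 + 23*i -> [-3, 20, 43, 66, 89]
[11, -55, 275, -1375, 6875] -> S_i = 11*-5^i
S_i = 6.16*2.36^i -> [6.16, 14.54, 34.31, 80.97, 191.09]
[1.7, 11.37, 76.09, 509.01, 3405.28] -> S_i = 1.70*6.69^i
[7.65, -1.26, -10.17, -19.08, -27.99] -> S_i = 7.65 + -8.91*i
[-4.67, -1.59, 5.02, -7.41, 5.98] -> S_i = Random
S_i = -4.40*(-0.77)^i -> [-4.4, 3.39, -2.61, 2.01, -1.55]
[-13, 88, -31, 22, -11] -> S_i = Random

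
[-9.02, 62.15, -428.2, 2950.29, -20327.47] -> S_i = -9.02*(-6.89)^i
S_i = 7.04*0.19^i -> [7.04, 1.34, 0.25, 0.05, 0.01]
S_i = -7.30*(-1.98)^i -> [-7.3, 14.45, -28.62, 56.67, -112.2]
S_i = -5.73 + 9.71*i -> [-5.73, 3.98, 13.69, 23.4, 33.11]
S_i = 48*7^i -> [48, 336, 2352, 16464, 115248]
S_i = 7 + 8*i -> [7, 15, 23, 31, 39]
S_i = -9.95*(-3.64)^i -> [-9.95, 36.22, -131.83, 479.87, -1746.74]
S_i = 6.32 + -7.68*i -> [6.32, -1.36, -9.04, -16.72, -24.4]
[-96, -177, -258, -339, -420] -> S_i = -96 + -81*i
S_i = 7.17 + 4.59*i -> [7.17, 11.76, 16.35, 20.94, 25.53]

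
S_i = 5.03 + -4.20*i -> [5.03, 0.83, -3.37, -7.57, -11.77]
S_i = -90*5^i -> [-90, -450, -2250, -11250, -56250]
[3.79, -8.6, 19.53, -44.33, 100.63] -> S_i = 3.79*(-2.27)^i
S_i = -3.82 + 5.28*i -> [-3.82, 1.46, 6.74, 12.02, 17.3]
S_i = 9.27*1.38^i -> [9.27, 12.79, 17.65, 24.36, 33.62]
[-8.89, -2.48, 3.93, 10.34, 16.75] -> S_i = -8.89 + 6.41*i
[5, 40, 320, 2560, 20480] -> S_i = 5*8^i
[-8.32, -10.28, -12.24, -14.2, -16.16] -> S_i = -8.32 + -1.96*i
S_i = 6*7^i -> [6, 42, 294, 2058, 14406]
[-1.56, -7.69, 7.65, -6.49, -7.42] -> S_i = Random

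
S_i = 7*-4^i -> [7, -28, 112, -448, 1792]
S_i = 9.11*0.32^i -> [9.11, 2.92, 0.93, 0.3, 0.1]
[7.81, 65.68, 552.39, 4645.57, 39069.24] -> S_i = 7.81*8.41^i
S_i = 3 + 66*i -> [3, 69, 135, 201, 267]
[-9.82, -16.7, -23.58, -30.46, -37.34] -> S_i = -9.82 + -6.88*i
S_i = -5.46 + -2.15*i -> [-5.46, -7.61, -9.76, -11.91, -14.06]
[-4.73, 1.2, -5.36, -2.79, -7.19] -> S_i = Random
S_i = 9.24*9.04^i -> [9.24, 83.53, 755.11, 6826.17, 61708.6]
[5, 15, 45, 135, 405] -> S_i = 5*3^i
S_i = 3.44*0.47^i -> [3.44, 1.62, 0.76, 0.36, 0.17]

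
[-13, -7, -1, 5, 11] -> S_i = -13 + 6*i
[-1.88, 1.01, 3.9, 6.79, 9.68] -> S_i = -1.88 + 2.89*i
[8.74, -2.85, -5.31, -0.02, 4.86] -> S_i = Random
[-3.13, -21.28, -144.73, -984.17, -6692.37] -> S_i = -3.13*6.80^i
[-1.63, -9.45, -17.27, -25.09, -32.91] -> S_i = -1.63 + -7.82*i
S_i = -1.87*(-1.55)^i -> [-1.87, 2.9, -4.49, 6.96, -10.79]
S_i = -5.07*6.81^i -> [-5.07, -34.53, -235.13, -1601.21, -10904.27]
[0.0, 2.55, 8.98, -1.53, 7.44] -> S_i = Random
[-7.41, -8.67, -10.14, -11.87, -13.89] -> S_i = -7.41*1.17^i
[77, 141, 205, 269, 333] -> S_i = 77 + 64*i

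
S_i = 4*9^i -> [4, 36, 324, 2916, 26244]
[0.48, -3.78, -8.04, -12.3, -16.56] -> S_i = 0.48 + -4.26*i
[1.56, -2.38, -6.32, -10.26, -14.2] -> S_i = 1.56 + -3.94*i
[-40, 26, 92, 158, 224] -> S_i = -40 + 66*i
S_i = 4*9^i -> [4, 36, 324, 2916, 26244]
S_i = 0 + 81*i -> [0, 81, 162, 243, 324]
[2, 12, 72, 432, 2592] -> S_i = 2*6^i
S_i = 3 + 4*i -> [3, 7, 11, 15, 19]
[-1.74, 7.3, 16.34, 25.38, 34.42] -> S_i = -1.74 + 9.04*i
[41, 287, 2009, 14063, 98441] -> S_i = 41*7^i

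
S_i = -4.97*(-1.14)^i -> [-4.97, 5.67, -6.46, 7.36, -8.39]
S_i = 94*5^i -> [94, 470, 2350, 11750, 58750]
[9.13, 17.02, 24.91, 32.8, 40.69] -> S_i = 9.13 + 7.89*i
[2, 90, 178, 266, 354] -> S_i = 2 + 88*i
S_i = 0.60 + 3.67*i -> [0.6, 4.27, 7.94, 11.61, 15.28]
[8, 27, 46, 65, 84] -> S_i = 8 + 19*i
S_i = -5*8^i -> [-5, -40, -320, -2560, -20480]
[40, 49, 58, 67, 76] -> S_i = 40 + 9*i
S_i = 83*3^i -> [83, 249, 747, 2241, 6723]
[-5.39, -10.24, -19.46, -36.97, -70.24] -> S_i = -5.39*1.90^i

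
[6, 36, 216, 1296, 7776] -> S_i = 6*6^i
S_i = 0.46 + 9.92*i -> [0.46, 10.38, 20.3, 30.22, 40.14]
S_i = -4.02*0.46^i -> [-4.02, -1.85, -0.85, -0.39, -0.18]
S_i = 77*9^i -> [77, 693, 6237, 56133, 505197]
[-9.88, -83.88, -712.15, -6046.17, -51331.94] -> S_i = -9.88*8.49^i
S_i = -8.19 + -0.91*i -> [-8.19, -9.1, -10.01, -10.92, -11.83]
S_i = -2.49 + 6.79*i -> [-2.49, 4.3, 11.09, 17.88, 24.67]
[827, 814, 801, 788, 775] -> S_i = 827 + -13*i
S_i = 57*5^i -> [57, 285, 1425, 7125, 35625]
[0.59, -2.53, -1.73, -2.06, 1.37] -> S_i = Random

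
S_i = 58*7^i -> [58, 406, 2842, 19894, 139258]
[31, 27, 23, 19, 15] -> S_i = 31 + -4*i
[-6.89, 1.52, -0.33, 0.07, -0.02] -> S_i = -6.89*(-0.22)^i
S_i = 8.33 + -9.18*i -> [8.33, -0.85, -10.03, -19.21, -28.39]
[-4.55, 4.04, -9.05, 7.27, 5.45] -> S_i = Random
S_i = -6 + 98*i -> [-6, 92, 190, 288, 386]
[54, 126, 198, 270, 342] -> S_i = 54 + 72*i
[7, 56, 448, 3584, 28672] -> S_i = 7*8^i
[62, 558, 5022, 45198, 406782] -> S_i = 62*9^i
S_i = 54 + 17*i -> [54, 71, 88, 105, 122]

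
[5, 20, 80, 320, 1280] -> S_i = 5*4^i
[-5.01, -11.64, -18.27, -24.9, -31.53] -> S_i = -5.01 + -6.63*i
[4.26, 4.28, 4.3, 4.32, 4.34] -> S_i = 4.26 + 0.02*i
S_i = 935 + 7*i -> [935, 942, 949, 956, 963]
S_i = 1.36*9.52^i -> [1.36, 12.95, 123.26, 1173.41, 11170.86]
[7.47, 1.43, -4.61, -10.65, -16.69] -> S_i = 7.47 + -6.04*i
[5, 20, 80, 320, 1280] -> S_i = 5*4^i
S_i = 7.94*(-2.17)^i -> [7.94, -17.23, 37.39, -81.13, 176.06]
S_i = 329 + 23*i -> [329, 352, 375, 398, 421]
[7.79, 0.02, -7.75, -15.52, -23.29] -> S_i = 7.79 + -7.77*i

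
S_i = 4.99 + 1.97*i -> [4.99, 6.96, 8.93, 10.9, 12.87]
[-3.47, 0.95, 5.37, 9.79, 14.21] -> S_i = -3.47 + 4.42*i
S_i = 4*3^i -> [4, 12, 36, 108, 324]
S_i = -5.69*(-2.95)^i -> [-5.69, 16.79, -49.52, 146.08, -430.92]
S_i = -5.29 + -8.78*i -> [-5.29, -14.07, -22.85, -31.63, -40.41]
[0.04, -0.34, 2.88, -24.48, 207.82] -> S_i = 0.04*(-8.49)^i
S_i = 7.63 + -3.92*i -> [7.63, 3.71, -0.21, -4.13, -8.05]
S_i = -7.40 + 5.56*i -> [-7.4, -1.84, 3.72, 9.28, 14.84]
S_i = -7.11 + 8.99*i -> [-7.11, 1.88, 10.87, 19.86, 28.85]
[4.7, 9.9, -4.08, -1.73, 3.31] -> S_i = Random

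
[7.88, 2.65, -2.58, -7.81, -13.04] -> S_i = 7.88 + -5.23*i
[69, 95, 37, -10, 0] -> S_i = Random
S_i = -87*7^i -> [-87, -609, -4263, -29841, -208887]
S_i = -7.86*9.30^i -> [-7.86, -73.1, -679.81, -6322.25, -58796.89]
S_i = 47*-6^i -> [47, -282, 1692, -10152, 60912]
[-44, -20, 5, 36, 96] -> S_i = Random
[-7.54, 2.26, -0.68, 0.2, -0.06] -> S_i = -7.54*(-0.30)^i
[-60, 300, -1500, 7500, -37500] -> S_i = -60*-5^i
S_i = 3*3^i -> [3, 9, 27, 81, 243]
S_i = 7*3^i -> [7, 21, 63, 189, 567]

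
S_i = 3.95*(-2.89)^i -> [3.95, -11.42, 32.99, -95.34, 275.54]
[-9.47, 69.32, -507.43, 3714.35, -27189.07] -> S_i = -9.47*(-7.32)^i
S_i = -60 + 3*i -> [-60, -57, -54, -51, -48]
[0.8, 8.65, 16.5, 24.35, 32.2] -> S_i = 0.80 + 7.85*i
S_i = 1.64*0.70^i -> [1.64, 1.15, 0.8, 0.56, 0.39]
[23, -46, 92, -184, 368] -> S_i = 23*-2^i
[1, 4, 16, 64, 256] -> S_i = 1*4^i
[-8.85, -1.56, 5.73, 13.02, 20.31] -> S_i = -8.85 + 7.29*i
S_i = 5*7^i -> [5, 35, 245, 1715, 12005]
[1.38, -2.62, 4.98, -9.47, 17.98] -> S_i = 1.38*(-1.90)^i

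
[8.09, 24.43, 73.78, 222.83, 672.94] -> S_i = 8.09*3.02^i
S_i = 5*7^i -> [5, 35, 245, 1715, 12005]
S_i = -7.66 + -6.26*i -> [-7.66, -13.92, -20.18, -26.44, -32.7]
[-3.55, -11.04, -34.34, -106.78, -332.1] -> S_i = -3.55*3.11^i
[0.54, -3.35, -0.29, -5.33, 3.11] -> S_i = Random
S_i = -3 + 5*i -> [-3, 2, 7, 12, 17]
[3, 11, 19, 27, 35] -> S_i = 3 + 8*i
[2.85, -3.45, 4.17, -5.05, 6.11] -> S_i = 2.85*(-1.21)^i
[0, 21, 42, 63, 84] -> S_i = 0 + 21*i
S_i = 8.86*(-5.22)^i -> [8.86, -46.25, 241.42, -1260.22, 6578.33]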